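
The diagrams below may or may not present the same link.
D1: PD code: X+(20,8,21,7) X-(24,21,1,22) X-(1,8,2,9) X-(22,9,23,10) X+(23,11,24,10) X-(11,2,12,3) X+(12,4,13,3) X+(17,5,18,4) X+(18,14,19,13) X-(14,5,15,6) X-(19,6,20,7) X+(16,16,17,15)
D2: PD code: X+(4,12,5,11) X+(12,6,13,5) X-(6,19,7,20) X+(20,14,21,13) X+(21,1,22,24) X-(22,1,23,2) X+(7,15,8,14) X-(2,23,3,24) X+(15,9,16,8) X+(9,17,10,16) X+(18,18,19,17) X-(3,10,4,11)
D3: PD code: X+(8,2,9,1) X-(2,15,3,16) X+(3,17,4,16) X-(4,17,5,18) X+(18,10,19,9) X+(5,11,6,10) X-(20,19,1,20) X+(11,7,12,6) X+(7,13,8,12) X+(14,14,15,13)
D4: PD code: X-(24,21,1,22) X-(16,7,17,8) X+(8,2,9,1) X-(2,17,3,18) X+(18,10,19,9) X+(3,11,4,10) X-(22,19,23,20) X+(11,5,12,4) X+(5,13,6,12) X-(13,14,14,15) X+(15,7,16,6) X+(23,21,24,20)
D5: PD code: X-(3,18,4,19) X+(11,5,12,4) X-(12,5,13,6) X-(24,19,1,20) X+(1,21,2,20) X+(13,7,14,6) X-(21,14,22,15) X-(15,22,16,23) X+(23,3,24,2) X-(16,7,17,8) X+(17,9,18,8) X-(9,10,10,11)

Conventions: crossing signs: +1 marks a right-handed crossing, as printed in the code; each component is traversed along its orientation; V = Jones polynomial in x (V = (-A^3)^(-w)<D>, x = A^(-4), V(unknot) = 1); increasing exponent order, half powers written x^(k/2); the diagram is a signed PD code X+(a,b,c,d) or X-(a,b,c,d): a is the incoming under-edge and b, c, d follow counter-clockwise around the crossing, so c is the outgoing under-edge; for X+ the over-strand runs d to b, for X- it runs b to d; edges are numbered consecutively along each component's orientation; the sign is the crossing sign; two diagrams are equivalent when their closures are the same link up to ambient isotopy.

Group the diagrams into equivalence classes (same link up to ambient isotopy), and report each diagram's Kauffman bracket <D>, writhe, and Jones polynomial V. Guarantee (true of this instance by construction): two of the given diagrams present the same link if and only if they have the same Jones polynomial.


grouping into links: {D1} | {D2, D3, D4} | {D5}
V(D1) = 1  (w 0, c 12, <D> = 1)
V(D2) = x - x^2 + 2x^3 - x^4 + x^5 - x^6  [12 crossings, <D> = -A^-12 + A^-8 - A^-4 + 2 - A^4 + A^8, w = +4]
V(D3) = x - x^2 + 2x^3 - x^4 + x^5 - x^6  (w +4, c 10, <D> = -A^-12 + A^-8 - A^-4 + 2 - A^4 + A^8)
V(D4) = x - x^2 + 2x^3 - x^4 + x^5 - x^6  (w +2, c 12, <D> = -A^-18 + A^-14 - A^-10 + 2A^-6 - A^-2 + A^2)
V(D5) = -x^-4 + x^-3 + x^-1  [12 crossings, <D> = A^-2 + A^6 - A^10, w = -2]
key observation: 3 values of V(x) split the 5 diagrams


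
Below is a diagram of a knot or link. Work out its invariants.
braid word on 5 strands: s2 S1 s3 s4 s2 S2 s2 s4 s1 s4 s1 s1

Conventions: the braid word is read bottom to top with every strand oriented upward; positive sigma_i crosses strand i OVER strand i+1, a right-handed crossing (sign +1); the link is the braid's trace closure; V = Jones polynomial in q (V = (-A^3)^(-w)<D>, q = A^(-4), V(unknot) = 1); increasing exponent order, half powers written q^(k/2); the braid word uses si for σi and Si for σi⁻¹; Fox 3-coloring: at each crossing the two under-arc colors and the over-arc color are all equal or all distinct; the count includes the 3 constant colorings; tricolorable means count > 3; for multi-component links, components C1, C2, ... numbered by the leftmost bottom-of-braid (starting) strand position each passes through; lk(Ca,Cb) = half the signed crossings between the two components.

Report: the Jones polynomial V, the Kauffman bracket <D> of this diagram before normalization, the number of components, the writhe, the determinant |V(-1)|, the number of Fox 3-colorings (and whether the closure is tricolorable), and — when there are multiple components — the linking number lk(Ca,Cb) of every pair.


Jones polynomial: V(q) = q^2 - q^3 + 3q^4 - 3q^5 + 4q^6 - 4q^7 + 2q^8 - 2q^9 + q^10
<D> = A^-16 - 2A^-12 + 2A^-8 - 4A^-4 + 4 - 3A^4 + 3A^8 - A^12 + A^16; writhe +8
components 1, writhe +8 (12 crossings)
3-colorings: 9 of 3^12, det 21 — tricolorable
note: w = +8 shifts under R1 moves; the (-A^3)^(-8) factor cancels that in V


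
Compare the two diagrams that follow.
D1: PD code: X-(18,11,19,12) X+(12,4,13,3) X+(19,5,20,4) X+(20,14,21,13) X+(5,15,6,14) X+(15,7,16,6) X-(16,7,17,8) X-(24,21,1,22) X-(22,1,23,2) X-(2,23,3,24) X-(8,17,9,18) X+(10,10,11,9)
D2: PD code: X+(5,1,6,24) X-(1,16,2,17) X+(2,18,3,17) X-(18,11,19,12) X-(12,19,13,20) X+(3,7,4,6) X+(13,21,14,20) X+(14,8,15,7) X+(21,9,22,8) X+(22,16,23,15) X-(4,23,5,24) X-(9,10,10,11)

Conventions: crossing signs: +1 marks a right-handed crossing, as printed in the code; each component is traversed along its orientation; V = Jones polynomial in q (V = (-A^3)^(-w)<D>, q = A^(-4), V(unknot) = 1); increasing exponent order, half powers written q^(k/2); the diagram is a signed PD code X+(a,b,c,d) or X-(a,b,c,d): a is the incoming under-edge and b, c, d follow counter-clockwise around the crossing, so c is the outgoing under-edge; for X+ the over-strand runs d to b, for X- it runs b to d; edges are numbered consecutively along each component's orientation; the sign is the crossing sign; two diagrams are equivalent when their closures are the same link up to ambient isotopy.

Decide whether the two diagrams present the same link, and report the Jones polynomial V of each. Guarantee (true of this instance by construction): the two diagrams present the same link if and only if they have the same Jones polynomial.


equivalent: no
V(D1) = -q^-4 + q^-3 + q^-1  (w 0, c 12, <D> = A^4 + A^12 - A^16)
V(D2) = 1  [12 crossings, <D> = A^6, w = +2]
key observation: 2 classes among 2 diagrams; unequal V(q) rules out equality


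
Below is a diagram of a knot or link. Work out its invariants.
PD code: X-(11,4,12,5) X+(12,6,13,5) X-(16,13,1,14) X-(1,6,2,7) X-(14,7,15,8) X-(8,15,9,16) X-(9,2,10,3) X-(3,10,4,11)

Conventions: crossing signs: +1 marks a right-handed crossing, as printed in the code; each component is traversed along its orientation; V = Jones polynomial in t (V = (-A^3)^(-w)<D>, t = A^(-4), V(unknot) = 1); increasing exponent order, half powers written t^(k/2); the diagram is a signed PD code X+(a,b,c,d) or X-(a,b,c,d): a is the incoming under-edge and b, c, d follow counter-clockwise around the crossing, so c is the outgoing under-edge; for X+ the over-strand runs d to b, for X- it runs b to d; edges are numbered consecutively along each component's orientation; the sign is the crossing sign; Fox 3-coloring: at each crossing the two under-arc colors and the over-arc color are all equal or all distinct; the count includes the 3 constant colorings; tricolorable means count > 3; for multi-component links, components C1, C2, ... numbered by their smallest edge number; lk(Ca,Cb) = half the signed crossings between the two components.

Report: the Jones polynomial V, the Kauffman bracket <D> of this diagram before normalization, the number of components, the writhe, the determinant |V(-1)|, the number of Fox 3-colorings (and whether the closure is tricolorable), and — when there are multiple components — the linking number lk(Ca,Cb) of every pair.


V(t) = -t^-7 + t^-6 - t^-5 + t^-4 + t^-2
bracket: A^-10 + A^-2 - A^2 + A^6 - A^10, w = -6
1 component, writhe -6, over 8 crossings
det 5, colorings 3 of 3^8 — not tricolorable
observation: w = -6 (over 8 crossings) is diagram-only; (-A^3)^(6) removes it from V


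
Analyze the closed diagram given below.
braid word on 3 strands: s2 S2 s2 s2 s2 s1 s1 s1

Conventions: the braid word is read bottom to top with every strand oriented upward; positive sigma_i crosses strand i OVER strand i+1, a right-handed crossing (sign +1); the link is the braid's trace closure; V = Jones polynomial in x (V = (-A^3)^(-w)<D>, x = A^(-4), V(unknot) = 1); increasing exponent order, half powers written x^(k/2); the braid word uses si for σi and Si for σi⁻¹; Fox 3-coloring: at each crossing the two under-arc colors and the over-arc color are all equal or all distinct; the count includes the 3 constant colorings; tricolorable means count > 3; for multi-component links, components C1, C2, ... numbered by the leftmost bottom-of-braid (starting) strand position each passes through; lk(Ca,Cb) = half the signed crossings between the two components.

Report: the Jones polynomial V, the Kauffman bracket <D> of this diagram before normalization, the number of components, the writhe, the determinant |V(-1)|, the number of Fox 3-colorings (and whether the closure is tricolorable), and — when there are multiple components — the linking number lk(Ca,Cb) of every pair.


V(x) = x^2 + 2x^4 - 2x^5 + x^6 - 2x^7 + x^8
bracket: A^-14 - 2A^-10 + A^-6 - 2A^-2 + 2A^2 + A^10, w = +6
1 component, writhe +6, over 8 crossings
det 9, colorings 27 of 3^8 — tricolorable
observation: V spans 6 powers of x: at least 6 crossings in any diagram


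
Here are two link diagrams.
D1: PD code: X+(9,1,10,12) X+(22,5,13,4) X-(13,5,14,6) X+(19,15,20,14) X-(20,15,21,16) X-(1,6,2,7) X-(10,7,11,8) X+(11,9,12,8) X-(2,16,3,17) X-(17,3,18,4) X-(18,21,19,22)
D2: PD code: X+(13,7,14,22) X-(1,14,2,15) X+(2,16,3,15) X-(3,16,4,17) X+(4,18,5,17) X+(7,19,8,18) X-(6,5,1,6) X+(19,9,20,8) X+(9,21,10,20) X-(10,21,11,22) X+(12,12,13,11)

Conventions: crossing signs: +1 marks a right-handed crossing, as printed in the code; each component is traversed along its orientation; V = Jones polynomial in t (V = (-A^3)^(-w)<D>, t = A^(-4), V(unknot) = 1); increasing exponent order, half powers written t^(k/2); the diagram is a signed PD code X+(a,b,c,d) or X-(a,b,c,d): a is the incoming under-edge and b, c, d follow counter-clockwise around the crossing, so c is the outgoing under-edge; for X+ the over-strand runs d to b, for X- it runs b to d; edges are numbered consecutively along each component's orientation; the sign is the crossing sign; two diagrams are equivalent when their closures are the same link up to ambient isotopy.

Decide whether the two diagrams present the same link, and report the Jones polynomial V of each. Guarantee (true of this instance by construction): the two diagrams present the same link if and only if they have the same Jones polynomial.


equivalent: no
V(D1) = -t^(-5/2) - t^(-1/2)  (w -3, c 11, <D> = A^-7 + A)
V(D2) = -t^(1/2) - t^(3/2) - t^(5/2) + t^(9/2)  [11 crossings, <D> = -A^-9 + A^-1 + A^3 + A^7, w = +3]
key observation: 2 values of V(t) split the 2 diagrams


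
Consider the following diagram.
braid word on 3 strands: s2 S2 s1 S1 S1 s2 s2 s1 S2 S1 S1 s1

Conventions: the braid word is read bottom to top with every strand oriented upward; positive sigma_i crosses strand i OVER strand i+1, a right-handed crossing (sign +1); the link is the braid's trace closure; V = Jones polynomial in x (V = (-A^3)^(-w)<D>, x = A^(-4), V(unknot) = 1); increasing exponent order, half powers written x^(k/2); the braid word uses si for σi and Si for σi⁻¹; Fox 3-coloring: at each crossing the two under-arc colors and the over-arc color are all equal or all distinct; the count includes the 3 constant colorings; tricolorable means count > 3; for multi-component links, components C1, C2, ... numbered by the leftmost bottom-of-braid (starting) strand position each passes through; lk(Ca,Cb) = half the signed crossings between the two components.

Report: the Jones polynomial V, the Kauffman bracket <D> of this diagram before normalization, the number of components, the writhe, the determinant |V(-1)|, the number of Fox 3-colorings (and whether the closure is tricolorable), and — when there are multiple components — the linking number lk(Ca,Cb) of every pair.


V = x^-2 - x^-1 + 1 - x + x^2
<D> = A^-8 - A^-4 + 1 - A^4 + A^8 (w = 0)
1 component over 12 crossings, w = 0
3 Fox colorings among 3^12, |V(-1)| = 5: not tricolorable
why: |V(-1)| = 5: so not tricolorable, since 3 does not divide 5


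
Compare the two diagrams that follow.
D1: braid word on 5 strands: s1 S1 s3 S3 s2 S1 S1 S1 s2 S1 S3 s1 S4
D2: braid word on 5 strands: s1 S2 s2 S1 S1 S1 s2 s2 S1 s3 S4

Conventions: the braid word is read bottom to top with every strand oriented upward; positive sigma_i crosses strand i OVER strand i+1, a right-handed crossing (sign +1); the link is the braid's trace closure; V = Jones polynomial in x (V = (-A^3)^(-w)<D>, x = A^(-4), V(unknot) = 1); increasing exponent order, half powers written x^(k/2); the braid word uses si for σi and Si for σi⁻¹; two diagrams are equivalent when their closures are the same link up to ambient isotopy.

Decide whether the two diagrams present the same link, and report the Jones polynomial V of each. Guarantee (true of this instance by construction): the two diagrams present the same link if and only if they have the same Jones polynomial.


equivalent: yes
V(D1) = x^(-7/2) - x^(-5/2) + x^(-3/2) - 2x^(-1/2) - x^(3/2)  (w -3, c 13, <D> = A^-15 + 2A^-7 - A^-3 + A - A^5)
V(D2) = x^(-7/2) - x^(-5/2) + x^(-3/2) - 2x^(-1/2) - x^(3/2)  (w -1, c 11, <D> = A^-9 + 2A^-1 - A^3 + A^7 - A^11)
why: one V(x) for all 2 diagrams — one class (guaranteed)


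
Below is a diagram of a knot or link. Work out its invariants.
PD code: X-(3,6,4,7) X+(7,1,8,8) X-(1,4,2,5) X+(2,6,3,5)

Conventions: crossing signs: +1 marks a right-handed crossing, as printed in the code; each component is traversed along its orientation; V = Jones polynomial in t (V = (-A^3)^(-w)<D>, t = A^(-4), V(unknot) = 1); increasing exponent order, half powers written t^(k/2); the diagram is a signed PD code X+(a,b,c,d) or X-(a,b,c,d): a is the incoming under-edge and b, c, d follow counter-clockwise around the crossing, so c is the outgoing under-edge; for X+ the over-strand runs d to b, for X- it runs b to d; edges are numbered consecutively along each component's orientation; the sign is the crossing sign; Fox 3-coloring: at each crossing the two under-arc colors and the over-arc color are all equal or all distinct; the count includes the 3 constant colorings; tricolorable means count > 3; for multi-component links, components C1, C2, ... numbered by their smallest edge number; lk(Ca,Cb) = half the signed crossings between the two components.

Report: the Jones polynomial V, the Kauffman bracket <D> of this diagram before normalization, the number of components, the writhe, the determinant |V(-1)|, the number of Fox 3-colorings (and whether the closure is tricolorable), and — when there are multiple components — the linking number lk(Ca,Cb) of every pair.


V(t) = 1
bracket: 1, w = 0
1 component, writhe 0, over 4 crossings
det 1, colorings 3 of 3^4 — not tricolorable
observation: det 1 = |V(-1)|; not divisible by 3, so not tricolorable


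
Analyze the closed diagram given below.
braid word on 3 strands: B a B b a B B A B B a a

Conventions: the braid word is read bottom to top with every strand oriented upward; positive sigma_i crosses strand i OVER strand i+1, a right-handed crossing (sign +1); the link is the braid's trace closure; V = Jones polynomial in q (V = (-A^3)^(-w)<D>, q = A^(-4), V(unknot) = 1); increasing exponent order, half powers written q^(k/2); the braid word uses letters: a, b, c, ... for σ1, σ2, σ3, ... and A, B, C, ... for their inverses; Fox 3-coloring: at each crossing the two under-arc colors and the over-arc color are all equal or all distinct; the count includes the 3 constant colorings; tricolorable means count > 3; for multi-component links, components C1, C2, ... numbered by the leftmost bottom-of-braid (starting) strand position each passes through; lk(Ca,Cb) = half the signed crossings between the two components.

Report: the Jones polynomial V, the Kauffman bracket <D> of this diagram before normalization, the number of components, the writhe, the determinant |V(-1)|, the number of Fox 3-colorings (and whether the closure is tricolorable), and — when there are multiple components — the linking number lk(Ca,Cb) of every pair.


Jones polynomial: V(q) = -q^-5 + q^-4 - q^-3 + 2q^-2 - q^-1 + 2 - q
<D> = -A^-10 + 2A^-6 - A^-2 + 2A^2 - A^6 + A^10 - A^14; writhe -2
components 1, writhe -2 (12 crossings)
3-colorings: 9 of 3^12, det 9 — tricolorable
note: |V(-1)| = 9: so tricolorable, since 3 divides 9


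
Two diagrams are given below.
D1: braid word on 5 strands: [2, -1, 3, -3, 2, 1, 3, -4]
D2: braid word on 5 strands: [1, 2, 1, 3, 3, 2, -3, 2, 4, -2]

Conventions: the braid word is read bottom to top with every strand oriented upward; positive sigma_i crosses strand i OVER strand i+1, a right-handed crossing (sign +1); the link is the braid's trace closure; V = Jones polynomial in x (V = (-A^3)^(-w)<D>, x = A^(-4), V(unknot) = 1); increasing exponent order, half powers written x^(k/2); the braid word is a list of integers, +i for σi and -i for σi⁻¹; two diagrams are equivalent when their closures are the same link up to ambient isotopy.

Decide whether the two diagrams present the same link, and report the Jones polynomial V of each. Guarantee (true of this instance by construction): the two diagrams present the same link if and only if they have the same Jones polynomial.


equivalent: no
V(D1) = 1  (w +2, c 8, <D> = A^6)
V(D2) = x - x^2 + 2x^3 - x^4 + x^5 - x^6  [10 crossings, <D> = -A^-6 + A^-2 - A^2 + 2A^6 - A^10 + A^14, w = +6]
key observation: 2 values of V(x) split the 2 diagrams


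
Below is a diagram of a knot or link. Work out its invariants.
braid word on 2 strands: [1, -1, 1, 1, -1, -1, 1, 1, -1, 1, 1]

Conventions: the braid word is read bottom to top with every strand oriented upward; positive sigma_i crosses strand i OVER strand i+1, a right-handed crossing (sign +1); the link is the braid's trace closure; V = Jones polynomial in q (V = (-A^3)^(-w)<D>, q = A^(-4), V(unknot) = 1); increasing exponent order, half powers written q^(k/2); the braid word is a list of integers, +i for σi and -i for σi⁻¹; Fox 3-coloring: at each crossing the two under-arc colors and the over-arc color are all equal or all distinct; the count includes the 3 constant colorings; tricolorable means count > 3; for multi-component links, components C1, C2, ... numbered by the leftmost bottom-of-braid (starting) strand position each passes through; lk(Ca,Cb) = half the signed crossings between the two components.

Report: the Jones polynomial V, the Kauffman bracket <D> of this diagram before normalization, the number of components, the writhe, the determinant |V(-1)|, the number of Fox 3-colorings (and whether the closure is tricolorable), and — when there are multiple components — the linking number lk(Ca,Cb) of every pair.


Jones polynomial: V(q) = q + q^3 - q^4
<D> = A^-7 - A^-3 - A^5; writhe +3
components 1, writhe +3 (11 crossings)
3-colorings: 9 of 3^11, det 3 — tricolorable
note: w = +3 (over 11 crossings) is diagram-only; (-A^3)^(-3) removes it from V


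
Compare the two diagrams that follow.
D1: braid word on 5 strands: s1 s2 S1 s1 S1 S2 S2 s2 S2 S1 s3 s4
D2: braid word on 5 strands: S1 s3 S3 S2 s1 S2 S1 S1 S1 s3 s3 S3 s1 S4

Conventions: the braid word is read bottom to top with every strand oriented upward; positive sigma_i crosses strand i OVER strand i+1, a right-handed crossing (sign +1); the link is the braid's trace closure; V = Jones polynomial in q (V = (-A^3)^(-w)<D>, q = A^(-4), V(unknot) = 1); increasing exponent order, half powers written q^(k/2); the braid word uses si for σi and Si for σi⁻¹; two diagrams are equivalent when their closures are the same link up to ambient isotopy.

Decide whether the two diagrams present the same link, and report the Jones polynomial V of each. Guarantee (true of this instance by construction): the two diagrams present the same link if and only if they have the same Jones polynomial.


equivalent: no
D1 (bracket 1; 12 crossings at w = 0): V = 1
D2 (bracket A^-8 - A^-4 + 2 - A^4 + A^8 - A^12; 14 crossings at w = -4): V = -q^-6 + q^-5 - q^-4 + 2q^-3 - q^-2 + q^-1
key observation: V(q) takes 2 values over 2 diagrams, fixing the grouping


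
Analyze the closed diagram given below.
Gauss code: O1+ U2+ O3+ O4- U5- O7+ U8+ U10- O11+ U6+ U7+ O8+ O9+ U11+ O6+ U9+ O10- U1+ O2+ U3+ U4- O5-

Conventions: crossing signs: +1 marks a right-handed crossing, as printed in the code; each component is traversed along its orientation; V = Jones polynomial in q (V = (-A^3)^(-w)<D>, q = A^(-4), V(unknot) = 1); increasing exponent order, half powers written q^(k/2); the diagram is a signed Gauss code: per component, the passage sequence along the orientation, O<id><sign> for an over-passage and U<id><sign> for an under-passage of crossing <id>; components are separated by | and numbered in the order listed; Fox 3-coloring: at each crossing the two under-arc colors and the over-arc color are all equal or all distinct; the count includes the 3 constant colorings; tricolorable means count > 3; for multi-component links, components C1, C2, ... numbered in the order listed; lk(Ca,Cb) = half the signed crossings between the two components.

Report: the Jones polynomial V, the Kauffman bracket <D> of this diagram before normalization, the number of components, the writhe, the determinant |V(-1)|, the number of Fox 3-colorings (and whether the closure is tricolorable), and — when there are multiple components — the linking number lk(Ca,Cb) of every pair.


Jones polynomial: V(q) = q - q^2 + 2q^3 - q^4 + q^5 - q^6
<D> = A^-9 - A^-5 + A^-1 - 2A^3 + A^7 - A^11; writhe +5
components 1, writhe +5 (11 crossings)
3-colorings: 3 of 3^11, det 7 — not tricolorable
note: |V(-1)| = 7: so not tricolorable, since 3 does not divide 7


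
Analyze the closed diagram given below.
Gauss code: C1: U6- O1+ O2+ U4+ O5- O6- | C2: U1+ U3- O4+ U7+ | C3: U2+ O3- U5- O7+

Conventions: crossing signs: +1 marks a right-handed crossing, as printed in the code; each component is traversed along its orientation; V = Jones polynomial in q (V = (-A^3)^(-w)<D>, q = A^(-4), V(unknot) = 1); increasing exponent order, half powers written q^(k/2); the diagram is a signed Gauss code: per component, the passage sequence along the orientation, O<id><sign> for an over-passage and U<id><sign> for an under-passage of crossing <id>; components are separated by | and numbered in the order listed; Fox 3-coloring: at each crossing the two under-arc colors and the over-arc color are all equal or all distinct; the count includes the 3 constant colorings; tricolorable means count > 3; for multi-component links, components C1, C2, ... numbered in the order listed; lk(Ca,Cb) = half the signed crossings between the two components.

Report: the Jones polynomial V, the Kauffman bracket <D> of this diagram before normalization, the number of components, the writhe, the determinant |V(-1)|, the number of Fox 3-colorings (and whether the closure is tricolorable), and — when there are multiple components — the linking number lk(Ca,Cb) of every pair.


Jones polynomial: V(q) = 1 + q + q^2 + q^3
<D> = -A^-9 - A^-5 - A^-1 - A^3; writhe +1
components 3, writhe +1 (7 crossings)
linking number lk(C1,C2) = +1
lk(C1,C3): 0
lk(C2,C3) = 0
3-colorings: 9 of 3^7, det 0 — tricolorable
note: det 0 = |V(-1)|; divisible by 3, so tricolorable


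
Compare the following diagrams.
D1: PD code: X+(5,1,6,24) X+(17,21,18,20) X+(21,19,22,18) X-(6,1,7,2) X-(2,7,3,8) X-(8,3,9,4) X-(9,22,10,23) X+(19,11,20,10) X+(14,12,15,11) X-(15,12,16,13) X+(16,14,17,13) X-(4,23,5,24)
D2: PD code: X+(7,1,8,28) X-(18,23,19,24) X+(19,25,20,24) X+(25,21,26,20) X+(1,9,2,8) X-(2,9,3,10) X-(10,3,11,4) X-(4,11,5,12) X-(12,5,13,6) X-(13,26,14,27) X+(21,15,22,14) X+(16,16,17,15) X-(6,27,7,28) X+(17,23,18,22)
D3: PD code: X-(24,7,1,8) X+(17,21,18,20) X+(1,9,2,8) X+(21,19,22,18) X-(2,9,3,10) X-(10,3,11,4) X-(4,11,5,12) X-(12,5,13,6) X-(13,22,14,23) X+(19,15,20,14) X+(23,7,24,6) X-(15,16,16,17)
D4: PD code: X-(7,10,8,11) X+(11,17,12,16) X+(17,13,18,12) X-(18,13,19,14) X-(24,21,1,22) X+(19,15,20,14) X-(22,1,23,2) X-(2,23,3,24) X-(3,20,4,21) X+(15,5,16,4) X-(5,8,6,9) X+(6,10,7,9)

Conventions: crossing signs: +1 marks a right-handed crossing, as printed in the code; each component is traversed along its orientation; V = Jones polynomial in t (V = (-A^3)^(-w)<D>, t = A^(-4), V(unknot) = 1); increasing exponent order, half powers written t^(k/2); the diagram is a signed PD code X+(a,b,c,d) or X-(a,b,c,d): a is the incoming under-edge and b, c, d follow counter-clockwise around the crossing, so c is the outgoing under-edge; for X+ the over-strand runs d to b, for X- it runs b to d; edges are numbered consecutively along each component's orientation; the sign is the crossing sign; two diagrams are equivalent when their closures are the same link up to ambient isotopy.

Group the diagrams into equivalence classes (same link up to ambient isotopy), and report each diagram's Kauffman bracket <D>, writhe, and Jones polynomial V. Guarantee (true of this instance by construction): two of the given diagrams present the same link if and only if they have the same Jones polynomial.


equivalence classes: {D1, D2, D3, D4}
D1 (bracket -A^-12 + A^-8 - A^-4 + 3 - A^4 + A^8 - A^12; 12 crossings at w = 0): V = -t^-3 + t^-2 - t^-1 + 3 - t + t^2 - t^3
V(D2) = -t^-3 + t^-2 - t^-1 + 3 - t + t^2 - t^3  (w 0, c 14, <D> = -A^-12 + A^-8 - A^-4 + 3 - A^4 + A^8 - A^12)
D3 (bracket -A^-18 + A^-14 - A^-10 + 3A^-6 - A^-2 + A^2 - A^6; 12 crossings at w = -2): V = -t^-3 + t^-2 - t^-1 + 3 - t + t^2 - t^3
V(D4) = -t^-3 + t^-2 - t^-1 + 3 - t + t^2 - t^3  [12 crossings, <D> = -A^-18 + A^-14 - A^-10 + 3A^-6 - A^-2 + A^2 - A^6, w = -2]
key observation: one V(t) for all 4 diagrams — one class (guaranteed)


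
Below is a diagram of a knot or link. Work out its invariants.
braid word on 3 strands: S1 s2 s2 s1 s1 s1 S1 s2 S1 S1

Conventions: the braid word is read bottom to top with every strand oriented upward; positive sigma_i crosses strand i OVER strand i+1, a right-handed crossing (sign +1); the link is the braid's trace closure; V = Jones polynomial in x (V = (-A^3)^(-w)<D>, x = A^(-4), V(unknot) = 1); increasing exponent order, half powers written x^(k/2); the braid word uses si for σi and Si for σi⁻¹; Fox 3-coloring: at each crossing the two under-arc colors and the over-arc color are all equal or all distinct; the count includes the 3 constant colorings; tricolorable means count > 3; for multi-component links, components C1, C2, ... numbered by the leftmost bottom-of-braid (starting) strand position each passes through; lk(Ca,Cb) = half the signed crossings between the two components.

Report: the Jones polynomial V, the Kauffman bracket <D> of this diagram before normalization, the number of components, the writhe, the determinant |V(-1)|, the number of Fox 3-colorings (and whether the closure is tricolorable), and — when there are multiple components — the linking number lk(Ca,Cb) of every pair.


V(x) = -x^-1 + 2 - x + 2x^2 - x^3 + x^4 - x^5
bracket: -A^-14 + A^-10 - A^-6 + 2A^-2 - A^2 + 2A^6 - A^10, w = +2
1 component, writhe +2, over 10 crossings
det 9, colorings 9 of 3^10 — tricolorable
observation: the word shrinks to σ1⁻¹ σ2 σ2 σ1 σ1 σ2 σ1⁻¹ σ1⁻¹ after cancelling


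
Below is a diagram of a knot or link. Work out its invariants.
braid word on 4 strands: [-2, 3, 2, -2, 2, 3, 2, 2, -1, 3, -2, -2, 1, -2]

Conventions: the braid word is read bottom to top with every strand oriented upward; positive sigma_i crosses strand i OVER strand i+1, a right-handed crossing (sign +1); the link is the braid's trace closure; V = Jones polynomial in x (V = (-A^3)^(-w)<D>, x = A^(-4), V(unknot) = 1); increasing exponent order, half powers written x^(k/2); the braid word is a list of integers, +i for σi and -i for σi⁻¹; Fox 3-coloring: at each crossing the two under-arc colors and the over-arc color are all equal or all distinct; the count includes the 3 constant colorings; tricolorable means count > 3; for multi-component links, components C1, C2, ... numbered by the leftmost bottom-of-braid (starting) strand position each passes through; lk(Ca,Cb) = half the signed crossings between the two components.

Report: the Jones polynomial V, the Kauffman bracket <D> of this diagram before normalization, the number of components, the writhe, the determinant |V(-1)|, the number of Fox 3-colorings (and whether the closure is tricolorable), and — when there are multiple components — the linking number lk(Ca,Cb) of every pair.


V(x) = -x^(-3/2) + x^(-1/2) - 3x^(1/2) + 2x^(3/2) - 3x^(5/2) + 2x^(7/2) - x^(9/2) + x^(11/2)
bracket: A^-16 - A^-12 + 2A^-8 - 3A^-4 + 2 - 3A^4 + A^8 - A^12, w = +2
2 components, writhe +2, over 14 crossings
lk(C1,C2) = -1
det 14, colorings 3 of 3^14 — not tricolorable
observation: w = +2 shifts under R1 moves; the (-A^3)^(-2) factor cancels that in V


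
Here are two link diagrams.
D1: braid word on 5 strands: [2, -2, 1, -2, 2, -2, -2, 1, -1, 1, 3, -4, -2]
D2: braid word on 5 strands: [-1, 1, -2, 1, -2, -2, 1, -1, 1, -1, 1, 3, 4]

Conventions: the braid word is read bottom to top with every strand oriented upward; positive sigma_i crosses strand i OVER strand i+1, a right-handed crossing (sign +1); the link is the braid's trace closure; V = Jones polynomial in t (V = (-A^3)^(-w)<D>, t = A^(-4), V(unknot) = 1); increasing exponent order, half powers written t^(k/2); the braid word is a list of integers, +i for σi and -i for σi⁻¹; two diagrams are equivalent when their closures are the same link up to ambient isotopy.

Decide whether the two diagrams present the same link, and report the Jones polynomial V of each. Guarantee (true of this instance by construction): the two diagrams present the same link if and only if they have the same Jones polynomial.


equivalent: yes
D1 (bracket A^-9 - A^-5 + 2A^-1 - A^3 + 2A^7 - A^11; 13 crossings at w = -1): V = t^(-7/2) - 2t^(-5/2) + t^(-3/2) - 2t^(-1/2) + t^(1/2) - t^(3/2)
D2 (bracket A^-3 - A + 2A^5 - A^9 + 2A^13 - A^17; 13 crossings at w = +1): V = t^(-7/2) - 2t^(-5/2) + t^(-3/2) - 2t^(-1/2) + t^(1/2) - t^(3/2)
key observation: all 2 diagrams share one V(t), hence one class


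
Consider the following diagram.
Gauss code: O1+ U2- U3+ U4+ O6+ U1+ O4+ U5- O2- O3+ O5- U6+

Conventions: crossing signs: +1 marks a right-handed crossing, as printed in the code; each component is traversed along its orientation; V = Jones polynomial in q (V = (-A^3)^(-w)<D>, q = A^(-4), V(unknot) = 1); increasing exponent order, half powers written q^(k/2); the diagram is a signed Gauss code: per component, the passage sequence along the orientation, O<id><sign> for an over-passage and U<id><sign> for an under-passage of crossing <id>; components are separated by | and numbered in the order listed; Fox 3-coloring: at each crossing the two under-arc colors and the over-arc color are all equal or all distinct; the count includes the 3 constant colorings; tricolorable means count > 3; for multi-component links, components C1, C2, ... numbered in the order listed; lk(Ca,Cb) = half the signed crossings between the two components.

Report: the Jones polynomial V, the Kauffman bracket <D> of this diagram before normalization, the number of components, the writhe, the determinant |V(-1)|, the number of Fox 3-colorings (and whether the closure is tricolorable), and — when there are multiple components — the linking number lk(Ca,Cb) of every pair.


V(q) = q + q^3 - q^4
bracket: -A^-10 + A^-6 + A^2, w = +2
1 component, writhe +2, over 6 crossings
det 3, colorings 9 of 3^6 — tricolorable
observation: |V(-1)| = 3: so tricolorable, since 3 divides 3


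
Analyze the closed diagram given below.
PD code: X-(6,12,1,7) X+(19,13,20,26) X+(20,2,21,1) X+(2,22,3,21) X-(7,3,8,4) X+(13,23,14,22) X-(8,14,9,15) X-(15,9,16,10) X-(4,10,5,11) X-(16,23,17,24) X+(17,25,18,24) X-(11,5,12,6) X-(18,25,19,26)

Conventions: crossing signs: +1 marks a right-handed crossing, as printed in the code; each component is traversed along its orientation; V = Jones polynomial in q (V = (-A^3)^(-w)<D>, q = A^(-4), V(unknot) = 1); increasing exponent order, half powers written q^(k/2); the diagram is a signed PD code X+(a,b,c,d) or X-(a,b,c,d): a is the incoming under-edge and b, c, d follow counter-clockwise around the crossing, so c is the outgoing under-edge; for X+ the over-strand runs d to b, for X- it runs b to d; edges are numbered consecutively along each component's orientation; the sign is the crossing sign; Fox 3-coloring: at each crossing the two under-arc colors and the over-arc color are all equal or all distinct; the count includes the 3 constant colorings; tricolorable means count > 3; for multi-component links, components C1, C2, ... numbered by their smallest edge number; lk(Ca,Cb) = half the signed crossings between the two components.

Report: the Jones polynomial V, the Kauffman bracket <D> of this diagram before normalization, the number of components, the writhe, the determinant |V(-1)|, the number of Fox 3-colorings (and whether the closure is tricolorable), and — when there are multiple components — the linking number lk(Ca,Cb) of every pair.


Jones polynomial: V(q) = q^-7 - q^-6 + 2q^-5 - 2q^-4 + 3q^-3 - q^-2 + 2q^-1
<D> = -2A^-5 + A^-1 - 3A^3 + 2A^7 - 2A^11 + A^15 - A^19; writhe -3
components 3, writhe -3 (13 crossings)
linking number lk(C1,C2) = -2
lk(C1,C3): +1
lk(C2,C3) = -1
3-colorings: 9 of 3^13, det 12 — tricolorable
note: summing lk over 3 pairs gives -2


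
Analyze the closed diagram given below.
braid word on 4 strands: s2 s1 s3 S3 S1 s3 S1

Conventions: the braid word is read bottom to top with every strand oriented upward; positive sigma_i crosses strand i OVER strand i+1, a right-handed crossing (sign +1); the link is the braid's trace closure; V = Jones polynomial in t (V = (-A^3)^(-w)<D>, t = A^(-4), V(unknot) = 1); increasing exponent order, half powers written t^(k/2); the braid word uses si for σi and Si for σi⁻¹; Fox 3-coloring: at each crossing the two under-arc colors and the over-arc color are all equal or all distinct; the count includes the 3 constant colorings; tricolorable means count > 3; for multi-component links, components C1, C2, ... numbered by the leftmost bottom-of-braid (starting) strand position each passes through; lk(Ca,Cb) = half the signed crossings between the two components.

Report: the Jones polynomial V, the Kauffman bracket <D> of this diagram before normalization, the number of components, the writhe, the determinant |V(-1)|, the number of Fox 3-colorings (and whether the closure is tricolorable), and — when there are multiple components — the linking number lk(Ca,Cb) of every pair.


V(t) = 1
bracket: -A^3, w = +1
1 component, writhe +1, over 7 crossings
det 1, colorings 3 of 3^7 — not tricolorable
observation: inverse pairs cancel, leaving σ2 σ3 σ1⁻¹


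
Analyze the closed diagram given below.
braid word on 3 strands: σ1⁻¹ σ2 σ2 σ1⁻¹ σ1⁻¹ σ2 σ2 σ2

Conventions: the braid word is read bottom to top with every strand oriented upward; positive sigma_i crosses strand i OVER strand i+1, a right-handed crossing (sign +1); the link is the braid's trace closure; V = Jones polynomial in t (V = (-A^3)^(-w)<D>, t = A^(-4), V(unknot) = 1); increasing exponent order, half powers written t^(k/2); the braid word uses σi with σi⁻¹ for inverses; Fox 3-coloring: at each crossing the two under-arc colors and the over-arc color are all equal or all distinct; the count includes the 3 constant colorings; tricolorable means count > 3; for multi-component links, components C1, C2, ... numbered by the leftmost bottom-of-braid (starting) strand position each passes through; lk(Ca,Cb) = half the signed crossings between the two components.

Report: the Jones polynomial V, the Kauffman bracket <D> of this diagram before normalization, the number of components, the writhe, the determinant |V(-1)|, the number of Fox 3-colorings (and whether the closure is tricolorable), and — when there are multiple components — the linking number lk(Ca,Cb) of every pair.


V = -t^-2 + 2t^-1 - 3 + 5t - 4t^2 + 5t^3 - 4t^4 + 2t^5 - t^6
<D> = -A^-18 + 2A^-14 - 4A^-10 + 5A^-6 - 4A^-2 + 5A^2 - 3A^6 + 2A^10 - A^14 (w = +2)
1 component over 8 crossings, w = +2
9 Fox colorings among 3^8, |V(-1)| = 27: tricolorable
why: det 27 = |V(-1)|; divisible by 3, so tricolorable


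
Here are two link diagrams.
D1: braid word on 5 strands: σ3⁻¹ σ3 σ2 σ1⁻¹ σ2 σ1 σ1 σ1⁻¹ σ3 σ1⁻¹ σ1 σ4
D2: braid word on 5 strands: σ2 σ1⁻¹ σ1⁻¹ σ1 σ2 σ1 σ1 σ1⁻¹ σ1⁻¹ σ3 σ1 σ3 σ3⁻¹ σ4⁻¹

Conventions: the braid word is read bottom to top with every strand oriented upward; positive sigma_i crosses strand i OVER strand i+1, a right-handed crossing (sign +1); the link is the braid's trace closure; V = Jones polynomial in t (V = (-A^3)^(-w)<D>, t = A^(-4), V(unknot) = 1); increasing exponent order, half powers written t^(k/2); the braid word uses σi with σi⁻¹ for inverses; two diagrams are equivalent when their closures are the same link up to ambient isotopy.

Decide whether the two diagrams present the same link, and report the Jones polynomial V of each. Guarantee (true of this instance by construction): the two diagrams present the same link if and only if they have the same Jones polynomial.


equivalent: yes
V(D1) = 1  (w +4, c 12, <D> = A^12)
V(D2) = 1  [14 crossings, <D> = A^6, w = +2]
key observation: from 12 to 14 crossings by R-moves: one link, two diagrams


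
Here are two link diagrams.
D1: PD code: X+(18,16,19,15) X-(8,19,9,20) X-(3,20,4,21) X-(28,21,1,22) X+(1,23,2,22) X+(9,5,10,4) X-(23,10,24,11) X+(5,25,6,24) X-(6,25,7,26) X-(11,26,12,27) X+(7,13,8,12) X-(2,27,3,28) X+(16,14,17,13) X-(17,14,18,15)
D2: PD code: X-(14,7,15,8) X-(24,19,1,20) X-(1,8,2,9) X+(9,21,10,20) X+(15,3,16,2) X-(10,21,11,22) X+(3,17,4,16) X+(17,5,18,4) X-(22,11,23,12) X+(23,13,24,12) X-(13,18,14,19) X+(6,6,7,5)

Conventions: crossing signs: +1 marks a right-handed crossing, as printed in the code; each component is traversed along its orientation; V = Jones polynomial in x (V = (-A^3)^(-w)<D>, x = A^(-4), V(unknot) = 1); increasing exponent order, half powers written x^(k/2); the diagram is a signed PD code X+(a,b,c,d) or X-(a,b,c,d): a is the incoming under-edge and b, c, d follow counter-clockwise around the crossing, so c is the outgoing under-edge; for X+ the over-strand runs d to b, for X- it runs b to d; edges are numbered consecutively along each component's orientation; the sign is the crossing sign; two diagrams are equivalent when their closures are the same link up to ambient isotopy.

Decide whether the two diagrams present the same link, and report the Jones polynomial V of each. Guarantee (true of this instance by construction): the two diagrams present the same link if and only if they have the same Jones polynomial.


equivalent: no
V(D1) = -x^-4 + x^-3 + x^-1  (w -2, c 14, <D> = A^-2 + A^6 - A^10)
V(D2) = 1  [12 crossings, <D> = 1, w = 0]
key observation: V(x) takes 2 values over 2 diagrams, fixing the grouping


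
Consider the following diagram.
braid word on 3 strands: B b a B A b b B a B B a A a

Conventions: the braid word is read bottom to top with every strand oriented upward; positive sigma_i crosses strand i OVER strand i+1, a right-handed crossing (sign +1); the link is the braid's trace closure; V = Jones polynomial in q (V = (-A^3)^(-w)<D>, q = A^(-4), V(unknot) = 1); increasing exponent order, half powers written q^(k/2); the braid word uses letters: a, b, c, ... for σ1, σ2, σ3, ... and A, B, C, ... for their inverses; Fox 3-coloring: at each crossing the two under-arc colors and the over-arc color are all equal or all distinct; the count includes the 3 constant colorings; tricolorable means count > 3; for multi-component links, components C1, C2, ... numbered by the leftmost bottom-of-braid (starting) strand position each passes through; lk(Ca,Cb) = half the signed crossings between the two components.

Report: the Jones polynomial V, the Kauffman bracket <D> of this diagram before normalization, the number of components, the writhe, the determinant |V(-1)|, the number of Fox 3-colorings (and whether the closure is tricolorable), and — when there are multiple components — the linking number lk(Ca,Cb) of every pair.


V = -q^-3 + q^-2 - q^-1 + 3 - q + q^2 - q^3
<D> = -A^-12 + A^-8 - A^-4 + 3 - A^4 + A^8 - A^12 (w = 0)
1 component over 14 crossings, w = 0
27 Fox colorings among 3^14, |V(-1)| = 9: tricolorable
why: free reduction leaves σ1 σ2⁻¹ σ1⁻¹ σ2 σ1 σ2⁻¹ σ2⁻¹ σ1 of the original 14 letters


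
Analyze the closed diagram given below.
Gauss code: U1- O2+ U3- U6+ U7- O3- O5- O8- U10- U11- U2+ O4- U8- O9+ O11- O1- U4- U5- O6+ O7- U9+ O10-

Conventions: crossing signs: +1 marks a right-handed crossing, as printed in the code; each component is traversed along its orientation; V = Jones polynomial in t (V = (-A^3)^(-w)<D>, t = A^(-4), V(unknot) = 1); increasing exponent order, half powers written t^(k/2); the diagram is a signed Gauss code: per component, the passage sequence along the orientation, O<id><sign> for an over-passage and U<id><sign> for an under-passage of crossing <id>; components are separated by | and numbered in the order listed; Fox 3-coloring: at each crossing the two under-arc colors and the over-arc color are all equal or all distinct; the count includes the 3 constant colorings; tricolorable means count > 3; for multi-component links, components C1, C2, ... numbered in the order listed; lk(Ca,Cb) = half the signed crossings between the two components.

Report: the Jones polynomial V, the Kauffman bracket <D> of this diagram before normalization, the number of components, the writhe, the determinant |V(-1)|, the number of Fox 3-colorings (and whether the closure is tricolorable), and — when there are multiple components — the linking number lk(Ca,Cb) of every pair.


Jones polynomial: V(t) = -t^-4 + t^-3 + t^-1
<D> = -A^-11 - A^-3 + A; writhe -5
components 1, writhe -5 (11 crossings)
3-colorings: 9 of 3^11, det 3 — tricolorable
note: w = -5 (over 11 crossings) is diagram-only; (-A^3)^(5) removes it from V
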